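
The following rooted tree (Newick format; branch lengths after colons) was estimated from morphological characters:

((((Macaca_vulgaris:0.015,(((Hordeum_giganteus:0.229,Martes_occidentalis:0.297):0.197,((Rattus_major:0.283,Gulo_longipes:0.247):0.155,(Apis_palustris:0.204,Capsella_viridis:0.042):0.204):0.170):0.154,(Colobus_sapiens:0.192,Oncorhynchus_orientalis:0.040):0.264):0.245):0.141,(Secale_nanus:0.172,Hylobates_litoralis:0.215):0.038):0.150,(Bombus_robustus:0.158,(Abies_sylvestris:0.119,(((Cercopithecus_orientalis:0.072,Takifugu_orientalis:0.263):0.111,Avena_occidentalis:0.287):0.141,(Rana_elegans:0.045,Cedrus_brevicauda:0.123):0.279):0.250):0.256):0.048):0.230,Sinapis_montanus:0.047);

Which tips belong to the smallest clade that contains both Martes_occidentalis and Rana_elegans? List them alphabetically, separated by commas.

Abies_sylvestris, Apis_palustris, Avena_occidentalis, Bombus_robustus, Capsella_viridis, Cedrus_brevicauda, Cercopithecus_orientalis, Colobus_sapiens, Gulo_longipes, Hordeum_giganteus, Hylobates_litoralis, Macaca_vulgaris, Martes_occidentalis, Oncorhynchus_orientalis, Rana_elegans, Rattus_major, Secale_nanus, Takifugu_orientalis

Tracing Martes_occidentalis: it sits inside (Hordeum_giganteus,Martes_occidentalis).
Tracing Rana_elegans: it sits inside (Rana_elegans,Cedrus_brevicauda).
The smallest clade enclosing both is (((Macaca_vulgaris,(((Hordeum_giganteus,Martes_occidentalis),((Rattus_major,Gulo_longipes),(Apis_palustris,Capsella_viridis))),(Colobus_sapiens,Oncorhynchus_orientalis))),(Secale_nanus,Hylobates_litoralis)),(Bombus_robustus,(Abies_sylvestris,(((Cercopithecus_orientalis,Takifugu_orientalis),Avena_occidentalis),(Rana_elegans,Cedrus_brevicauda))))); the answer is its 18 terminal taxa in alphabetical order.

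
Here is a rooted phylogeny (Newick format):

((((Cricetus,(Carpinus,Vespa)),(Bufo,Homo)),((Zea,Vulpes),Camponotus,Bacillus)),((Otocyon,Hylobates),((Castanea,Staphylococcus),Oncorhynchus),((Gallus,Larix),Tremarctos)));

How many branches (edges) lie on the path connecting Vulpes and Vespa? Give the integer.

The MRCA of Vulpes and Vespa is the node subtending (((Cricetus,(Carpinus,Vespa)),(Bufo,Homo)),((Zea,Vulpes),Camponotus,Bacillus)).
From Vulpes up to that node: 3 branches. From Vespa up to the same node: 4 branches. Total: 3 + 4 = 7.

7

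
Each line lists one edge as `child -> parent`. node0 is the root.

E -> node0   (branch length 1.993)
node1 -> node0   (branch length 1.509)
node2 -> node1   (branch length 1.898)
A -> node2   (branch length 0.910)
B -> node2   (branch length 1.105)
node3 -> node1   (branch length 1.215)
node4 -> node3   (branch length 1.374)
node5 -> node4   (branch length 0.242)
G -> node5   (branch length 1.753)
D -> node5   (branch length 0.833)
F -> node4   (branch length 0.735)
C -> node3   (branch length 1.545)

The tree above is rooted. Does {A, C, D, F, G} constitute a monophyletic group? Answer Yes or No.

No

The MRCA of the listed taxa subtends ((A,B),(((G,D),F),C)).
That clade also contains B, which is not in the proposed group, so the group is not monophyletic.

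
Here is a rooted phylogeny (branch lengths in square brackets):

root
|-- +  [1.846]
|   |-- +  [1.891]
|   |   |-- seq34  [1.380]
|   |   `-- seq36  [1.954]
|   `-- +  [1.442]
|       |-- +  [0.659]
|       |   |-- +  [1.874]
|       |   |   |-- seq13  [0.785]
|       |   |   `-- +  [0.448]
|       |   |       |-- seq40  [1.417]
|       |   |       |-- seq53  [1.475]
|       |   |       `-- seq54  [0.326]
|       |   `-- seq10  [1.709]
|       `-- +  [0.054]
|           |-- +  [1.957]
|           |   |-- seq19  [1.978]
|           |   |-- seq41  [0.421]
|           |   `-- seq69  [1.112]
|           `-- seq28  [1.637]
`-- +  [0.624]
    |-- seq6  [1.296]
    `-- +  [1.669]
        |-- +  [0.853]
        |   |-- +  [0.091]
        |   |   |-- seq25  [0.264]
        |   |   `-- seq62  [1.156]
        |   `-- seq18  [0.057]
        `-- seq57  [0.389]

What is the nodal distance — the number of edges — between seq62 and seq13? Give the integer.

10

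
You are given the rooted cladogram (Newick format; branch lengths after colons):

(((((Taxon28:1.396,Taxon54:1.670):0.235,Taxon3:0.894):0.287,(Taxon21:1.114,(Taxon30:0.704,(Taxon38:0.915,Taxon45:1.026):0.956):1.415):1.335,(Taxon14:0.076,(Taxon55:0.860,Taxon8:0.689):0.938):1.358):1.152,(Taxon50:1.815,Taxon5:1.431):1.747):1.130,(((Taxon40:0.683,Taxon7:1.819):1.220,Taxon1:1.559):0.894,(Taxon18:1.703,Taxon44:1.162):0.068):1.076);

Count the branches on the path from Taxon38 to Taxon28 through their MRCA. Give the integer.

7

The MRCA of Taxon38 and Taxon28 is the node subtending (((Taxon28,Taxon54),Taxon3),(Taxon21,(Taxon30,(Taxon38,Taxon45))),(Taxon14,(Taxon55,Taxon8))).
From Taxon38 up to that node: 4 branches. From Taxon28 up to the same node: 3 branches. Total: 4 + 3 = 7.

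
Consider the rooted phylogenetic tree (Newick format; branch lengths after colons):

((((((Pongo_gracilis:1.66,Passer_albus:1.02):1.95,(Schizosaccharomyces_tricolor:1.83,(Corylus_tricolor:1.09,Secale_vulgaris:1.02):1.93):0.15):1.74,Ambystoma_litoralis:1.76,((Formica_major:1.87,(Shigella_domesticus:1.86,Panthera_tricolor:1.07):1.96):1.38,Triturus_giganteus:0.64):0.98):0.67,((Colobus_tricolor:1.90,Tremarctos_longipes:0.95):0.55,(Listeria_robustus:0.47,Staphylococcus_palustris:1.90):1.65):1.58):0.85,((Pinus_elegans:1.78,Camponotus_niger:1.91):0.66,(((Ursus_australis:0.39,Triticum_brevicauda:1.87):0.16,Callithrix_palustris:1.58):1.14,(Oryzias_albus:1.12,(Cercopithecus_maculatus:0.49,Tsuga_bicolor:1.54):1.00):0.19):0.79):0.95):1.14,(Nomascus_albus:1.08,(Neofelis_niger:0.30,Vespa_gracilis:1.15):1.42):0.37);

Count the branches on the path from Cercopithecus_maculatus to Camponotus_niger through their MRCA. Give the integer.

6

The MRCA of Cercopithecus_maculatus and Camponotus_niger is the node subtending ((Pinus_elegans,Camponotus_niger),(((Ursus_australis,Triticum_brevicauda),Callithrix_palustris),(Oryzias_albus,(Cercopithecus_maculatus,Tsuga_bicolor)))).
From Cercopithecus_maculatus up to that node: 4 branches. From Camponotus_niger up to the same node: 2 branches. Total: 4 + 2 = 6.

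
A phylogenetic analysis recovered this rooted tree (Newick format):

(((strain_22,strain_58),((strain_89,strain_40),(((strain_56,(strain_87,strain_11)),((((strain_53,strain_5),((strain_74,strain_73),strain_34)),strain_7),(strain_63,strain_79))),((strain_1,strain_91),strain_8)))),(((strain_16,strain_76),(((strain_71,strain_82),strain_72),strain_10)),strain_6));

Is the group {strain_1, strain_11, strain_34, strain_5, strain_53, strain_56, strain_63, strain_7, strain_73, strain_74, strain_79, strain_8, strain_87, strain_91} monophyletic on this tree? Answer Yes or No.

Yes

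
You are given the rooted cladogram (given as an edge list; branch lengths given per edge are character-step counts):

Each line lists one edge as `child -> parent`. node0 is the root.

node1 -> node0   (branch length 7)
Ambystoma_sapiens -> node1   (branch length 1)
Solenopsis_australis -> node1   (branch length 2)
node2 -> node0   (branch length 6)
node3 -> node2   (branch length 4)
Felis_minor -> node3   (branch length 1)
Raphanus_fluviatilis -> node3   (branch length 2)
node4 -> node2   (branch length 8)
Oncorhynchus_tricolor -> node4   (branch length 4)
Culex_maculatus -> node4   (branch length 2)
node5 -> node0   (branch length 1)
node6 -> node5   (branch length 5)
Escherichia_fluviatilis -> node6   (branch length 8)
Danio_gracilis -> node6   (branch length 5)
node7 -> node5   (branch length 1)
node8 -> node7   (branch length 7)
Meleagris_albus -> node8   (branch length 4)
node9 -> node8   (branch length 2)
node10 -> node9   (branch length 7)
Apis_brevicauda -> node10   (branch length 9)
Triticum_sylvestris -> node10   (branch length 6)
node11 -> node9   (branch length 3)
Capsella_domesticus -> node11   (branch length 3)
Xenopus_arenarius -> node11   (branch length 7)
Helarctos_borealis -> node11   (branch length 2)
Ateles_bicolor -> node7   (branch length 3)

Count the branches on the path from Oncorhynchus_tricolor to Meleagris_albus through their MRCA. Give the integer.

The MRCA of Oncorhynchus_tricolor and Meleagris_albus is the root of the tree.
From Oncorhynchus_tricolor up to that node: 3 branches. From Meleagris_albus up to the same node: 4 branches. Total: 3 + 4 = 7.

7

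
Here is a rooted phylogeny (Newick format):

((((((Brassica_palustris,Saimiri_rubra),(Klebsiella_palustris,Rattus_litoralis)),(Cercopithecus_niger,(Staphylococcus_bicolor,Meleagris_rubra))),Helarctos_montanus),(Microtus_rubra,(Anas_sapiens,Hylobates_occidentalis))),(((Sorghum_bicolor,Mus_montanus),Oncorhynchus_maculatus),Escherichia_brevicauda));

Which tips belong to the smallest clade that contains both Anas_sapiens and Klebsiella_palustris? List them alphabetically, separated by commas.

Anas_sapiens, Brassica_palustris, Cercopithecus_niger, Helarctos_montanus, Hylobates_occidentalis, Klebsiella_palustris, Meleagris_rubra, Microtus_rubra, Rattus_litoralis, Saimiri_rubra, Staphylococcus_bicolor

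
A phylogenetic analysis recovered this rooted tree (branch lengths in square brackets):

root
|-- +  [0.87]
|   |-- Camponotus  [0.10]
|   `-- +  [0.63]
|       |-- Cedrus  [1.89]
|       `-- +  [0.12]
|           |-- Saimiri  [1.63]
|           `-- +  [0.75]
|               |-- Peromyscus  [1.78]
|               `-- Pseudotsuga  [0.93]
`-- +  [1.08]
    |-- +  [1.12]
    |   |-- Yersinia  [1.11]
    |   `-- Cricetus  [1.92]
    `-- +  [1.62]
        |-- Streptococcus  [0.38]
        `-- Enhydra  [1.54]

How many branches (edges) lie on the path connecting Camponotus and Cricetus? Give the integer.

5

The MRCA of Camponotus and Cricetus is the root of the tree.
From Camponotus up to that node: 2 branches. From Cricetus up to the same node: 3 branches. Total: 2 + 3 = 5.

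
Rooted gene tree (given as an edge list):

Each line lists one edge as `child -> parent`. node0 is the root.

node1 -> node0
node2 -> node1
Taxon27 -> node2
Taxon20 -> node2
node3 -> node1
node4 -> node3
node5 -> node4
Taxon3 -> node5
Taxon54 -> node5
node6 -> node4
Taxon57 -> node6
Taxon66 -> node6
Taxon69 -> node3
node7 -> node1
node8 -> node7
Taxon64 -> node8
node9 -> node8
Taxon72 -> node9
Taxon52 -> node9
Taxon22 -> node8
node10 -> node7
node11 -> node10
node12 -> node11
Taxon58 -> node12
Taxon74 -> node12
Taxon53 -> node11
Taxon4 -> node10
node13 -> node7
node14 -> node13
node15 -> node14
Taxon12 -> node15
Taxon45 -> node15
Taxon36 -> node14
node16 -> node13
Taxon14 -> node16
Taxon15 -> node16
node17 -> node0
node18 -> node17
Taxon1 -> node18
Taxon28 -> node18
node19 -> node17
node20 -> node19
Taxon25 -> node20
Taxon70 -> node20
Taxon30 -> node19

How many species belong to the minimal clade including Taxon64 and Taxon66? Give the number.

The MRCA of Taxon64 and Taxon66 is the node subtending ((Taxon27,Taxon20),(((Taxon3,Taxon54),(Taxon57,Taxon66)),Taxon69),((Taxon64,(Taxon72,Taxon52),Taxon22),(((Taxon58,Taxon74),Taxon53),Taxon4),(((Taxon12,Taxon45),Taxon36),(Taxon14,Taxon15)))).
That clade contains 20 terminal taxa: Taxon12, Taxon14, Taxon15, Taxon20, Taxon22, Taxon27, Taxon3, Taxon36, Taxon4, Taxon45, Taxon52, Taxon53, Taxon54, Taxon57, Taxon58, Taxon64, Taxon66, Taxon69, Taxon72, Taxon74.

20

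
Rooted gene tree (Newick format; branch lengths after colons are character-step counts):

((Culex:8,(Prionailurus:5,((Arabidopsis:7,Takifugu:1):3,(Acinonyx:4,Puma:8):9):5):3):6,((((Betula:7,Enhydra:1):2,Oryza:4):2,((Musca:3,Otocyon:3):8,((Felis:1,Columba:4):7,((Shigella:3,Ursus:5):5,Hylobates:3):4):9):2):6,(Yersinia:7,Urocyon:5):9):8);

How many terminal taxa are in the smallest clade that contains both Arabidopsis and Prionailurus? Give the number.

The MRCA of Arabidopsis and Prionailurus is the node subtending (Prionailurus,((Arabidopsis,Takifugu),(Acinonyx,Puma))).
That clade contains 5 terminal taxa: Acinonyx, Arabidopsis, Prionailurus, Puma, Takifugu.

5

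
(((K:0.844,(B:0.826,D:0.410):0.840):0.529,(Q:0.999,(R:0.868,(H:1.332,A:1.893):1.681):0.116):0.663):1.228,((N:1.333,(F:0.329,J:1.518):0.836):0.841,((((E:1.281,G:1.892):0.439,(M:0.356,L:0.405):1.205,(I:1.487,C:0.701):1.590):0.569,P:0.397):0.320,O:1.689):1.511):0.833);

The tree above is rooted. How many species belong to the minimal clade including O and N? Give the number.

11

The MRCA of O and N is the node subtending ((N,(F,J)),((((E,G),(M,L),(I,C)),P),O)).
That clade contains 11 terminal taxa: C, E, F, G, I, J, L, M, N, O, P.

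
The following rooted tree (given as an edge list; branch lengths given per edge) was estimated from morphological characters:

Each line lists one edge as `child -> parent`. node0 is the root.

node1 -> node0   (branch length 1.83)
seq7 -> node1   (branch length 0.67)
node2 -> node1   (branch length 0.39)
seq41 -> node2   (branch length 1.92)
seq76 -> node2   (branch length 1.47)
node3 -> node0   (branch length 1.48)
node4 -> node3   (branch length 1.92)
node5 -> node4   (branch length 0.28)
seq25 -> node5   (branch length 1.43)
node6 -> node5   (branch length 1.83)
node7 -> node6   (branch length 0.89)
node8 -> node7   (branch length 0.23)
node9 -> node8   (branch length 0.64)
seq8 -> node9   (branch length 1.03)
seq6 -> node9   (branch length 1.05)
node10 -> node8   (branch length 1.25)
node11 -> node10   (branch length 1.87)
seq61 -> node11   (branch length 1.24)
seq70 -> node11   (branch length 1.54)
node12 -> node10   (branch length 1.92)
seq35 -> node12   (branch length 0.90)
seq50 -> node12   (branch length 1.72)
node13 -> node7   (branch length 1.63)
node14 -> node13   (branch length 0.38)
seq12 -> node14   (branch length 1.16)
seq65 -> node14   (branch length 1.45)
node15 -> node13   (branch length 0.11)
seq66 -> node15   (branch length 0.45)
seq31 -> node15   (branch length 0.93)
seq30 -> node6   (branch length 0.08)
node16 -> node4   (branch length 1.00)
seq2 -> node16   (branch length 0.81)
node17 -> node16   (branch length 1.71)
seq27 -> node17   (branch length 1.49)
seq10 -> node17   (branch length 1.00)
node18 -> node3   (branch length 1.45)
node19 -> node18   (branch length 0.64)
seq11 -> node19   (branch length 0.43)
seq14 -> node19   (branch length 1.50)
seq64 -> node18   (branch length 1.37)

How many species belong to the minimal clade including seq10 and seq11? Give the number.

18

The MRCA of seq10 and seq11 is the node subtending (((seq25,((((seq8,seq6),((seq61,seq70),(seq35,seq50))),((seq12,seq65),(seq66,seq31))),seq30)),(seq2,(seq27,seq10))),((seq11,seq14),seq64)).
That clade contains 18 terminal taxa: seq10, seq11, seq12, seq14, seq2, seq25, seq27, seq30, seq31, seq35, seq50, seq6, seq61, seq64, seq65, seq66, seq70, seq8.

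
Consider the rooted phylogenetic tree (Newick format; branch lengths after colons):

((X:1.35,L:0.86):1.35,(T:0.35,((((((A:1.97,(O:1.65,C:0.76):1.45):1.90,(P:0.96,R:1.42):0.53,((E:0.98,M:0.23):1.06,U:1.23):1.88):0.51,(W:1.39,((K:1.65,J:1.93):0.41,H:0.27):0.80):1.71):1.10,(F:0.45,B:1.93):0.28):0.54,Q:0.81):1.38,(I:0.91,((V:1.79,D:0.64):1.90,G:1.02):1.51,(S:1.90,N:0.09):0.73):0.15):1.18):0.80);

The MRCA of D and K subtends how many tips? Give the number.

The MRCA of D and K is the node subtending ((((((A,(O,C)),(P,R),((E,M),U)),(W,((K,J),H))),(F,B)),Q),(I,((V,D),G),(S,N))).
That clade contains 21 terminal taxa: A, B, C, D, E, F, G, H, I, J, K, M, N, O, P, Q, R, S, U, V, W.

21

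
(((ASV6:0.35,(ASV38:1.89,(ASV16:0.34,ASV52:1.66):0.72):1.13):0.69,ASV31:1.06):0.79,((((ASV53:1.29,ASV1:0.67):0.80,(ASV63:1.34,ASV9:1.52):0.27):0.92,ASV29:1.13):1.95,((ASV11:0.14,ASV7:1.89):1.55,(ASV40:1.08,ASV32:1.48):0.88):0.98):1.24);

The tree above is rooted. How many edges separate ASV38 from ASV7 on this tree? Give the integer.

The MRCA of ASV38 and ASV7 is the root of the tree.
From ASV38 up to that node: 4 branches. From ASV7 up to the same node: 4 branches. Total: 4 + 4 = 8.

8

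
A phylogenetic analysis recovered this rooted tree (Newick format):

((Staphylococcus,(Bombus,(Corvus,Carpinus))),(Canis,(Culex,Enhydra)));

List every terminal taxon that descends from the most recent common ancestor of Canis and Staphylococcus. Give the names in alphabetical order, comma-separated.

Bombus, Canis, Carpinus, Corvus, Culex, Enhydra, Staphylococcus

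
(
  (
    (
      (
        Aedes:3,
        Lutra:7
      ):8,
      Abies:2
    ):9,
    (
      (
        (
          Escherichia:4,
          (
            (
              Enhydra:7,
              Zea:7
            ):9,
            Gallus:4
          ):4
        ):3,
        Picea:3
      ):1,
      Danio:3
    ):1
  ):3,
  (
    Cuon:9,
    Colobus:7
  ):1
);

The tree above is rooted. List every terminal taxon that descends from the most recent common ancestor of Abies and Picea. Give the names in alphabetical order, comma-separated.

Abies, Aedes, Danio, Enhydra, Escherichia, Gallus, Lutra, Picea, Zea

Tracing Abies: it sits inside ((Aedes,Lutra),Abies).
Tracing Picea: it sits inside ((Escherichia,((Enhydra,Zea),Gallus)),Picea).
The smallest clade enclosing both is (((Aedes,Lutra),Abies),(((Escherichia,((Enhydra,Zea),Gallus)),Picea),Danio)); the answer is its 9 terminal taxa in alphabetical order.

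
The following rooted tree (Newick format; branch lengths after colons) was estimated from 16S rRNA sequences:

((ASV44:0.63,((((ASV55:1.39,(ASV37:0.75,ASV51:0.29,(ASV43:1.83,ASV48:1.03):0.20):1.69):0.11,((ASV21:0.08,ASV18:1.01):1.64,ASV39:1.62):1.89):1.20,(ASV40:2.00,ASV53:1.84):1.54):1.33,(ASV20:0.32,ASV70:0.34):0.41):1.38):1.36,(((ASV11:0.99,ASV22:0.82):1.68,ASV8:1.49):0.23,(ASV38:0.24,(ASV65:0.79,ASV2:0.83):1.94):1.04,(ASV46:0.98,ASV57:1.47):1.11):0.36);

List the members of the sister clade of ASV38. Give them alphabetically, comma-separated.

ASV38 attaches to the tree at the node subtending (ASV38,(ASV65,ASV2)).
The other lineage descending from that same node — the sister group — is (ASV65,ASV2); its 2 tips in alphabetical order are the answer.

ASV2, ASV65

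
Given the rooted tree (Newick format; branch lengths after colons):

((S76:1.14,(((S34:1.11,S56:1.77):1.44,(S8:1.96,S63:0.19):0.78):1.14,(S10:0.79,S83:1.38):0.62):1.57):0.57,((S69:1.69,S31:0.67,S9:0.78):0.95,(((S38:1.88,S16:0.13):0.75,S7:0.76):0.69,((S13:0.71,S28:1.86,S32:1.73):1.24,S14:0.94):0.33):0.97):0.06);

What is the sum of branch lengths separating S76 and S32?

6.04

The path runs S76 → … → MRCA → … → S32; the MRCA is the root of the tree.
Branch lengths along that path: 1.14 + 0.57 + 0.06 + 0.97 + 0.33 + 1.24 + 1.73 = 6.04.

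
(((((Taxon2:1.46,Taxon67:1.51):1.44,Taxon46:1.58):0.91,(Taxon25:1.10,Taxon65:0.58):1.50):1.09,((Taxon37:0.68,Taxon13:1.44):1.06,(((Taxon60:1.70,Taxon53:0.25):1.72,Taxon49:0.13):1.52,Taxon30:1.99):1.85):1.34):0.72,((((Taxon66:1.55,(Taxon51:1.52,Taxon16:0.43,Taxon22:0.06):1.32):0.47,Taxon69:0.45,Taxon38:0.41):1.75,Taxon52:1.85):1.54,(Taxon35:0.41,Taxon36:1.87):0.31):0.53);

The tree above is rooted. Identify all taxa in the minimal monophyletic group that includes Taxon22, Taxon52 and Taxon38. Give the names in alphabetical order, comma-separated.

Taxon16, Taxon22, Taxon38, Taxon51, Taxon52, Taxon66, Taxon69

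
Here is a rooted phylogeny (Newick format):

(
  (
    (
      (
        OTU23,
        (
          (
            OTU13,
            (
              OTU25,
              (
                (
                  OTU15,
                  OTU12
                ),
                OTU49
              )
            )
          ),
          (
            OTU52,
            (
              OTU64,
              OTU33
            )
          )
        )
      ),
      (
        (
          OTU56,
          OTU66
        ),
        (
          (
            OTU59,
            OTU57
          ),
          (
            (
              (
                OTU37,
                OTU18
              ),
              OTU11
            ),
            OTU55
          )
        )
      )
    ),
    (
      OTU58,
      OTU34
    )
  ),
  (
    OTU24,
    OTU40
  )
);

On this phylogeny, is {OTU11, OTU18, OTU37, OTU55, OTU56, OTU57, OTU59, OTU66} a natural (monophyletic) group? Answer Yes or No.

Yes

The most recent common ancestor of these taxa subtends ((OTU56,OTU66),((OTU59,OTU57),(((OTU37,OTU18),OTU11),OTU55))).
That clade has exactly 8 tips — every listed taxon and nothing else — so the group is monophyletic.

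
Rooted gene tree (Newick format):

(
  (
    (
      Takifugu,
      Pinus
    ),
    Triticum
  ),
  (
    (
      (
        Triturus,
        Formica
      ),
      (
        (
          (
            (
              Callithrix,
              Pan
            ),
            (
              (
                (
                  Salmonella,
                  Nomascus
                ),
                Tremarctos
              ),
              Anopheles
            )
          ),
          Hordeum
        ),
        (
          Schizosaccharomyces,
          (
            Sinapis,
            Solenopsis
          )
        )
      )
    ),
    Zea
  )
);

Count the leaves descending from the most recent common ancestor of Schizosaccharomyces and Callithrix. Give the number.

10

The MRCA of Schizosaccharomyces and Callithrix is the node subtending ((((Callithrix,Pan),(((Salmonella,Nomascus),Tremarctos),Anopheles)),Hordeum),(Schizosaccharomyces,(Sinapis,Solenopsis))).
That clade contains 10 terminal taxa: Anopheles, Callithrix, Hordeum, Nomascus, Pan, Salmonella, Schizosaccharomyces, Sinapis, Solenopsis, Tremarctos.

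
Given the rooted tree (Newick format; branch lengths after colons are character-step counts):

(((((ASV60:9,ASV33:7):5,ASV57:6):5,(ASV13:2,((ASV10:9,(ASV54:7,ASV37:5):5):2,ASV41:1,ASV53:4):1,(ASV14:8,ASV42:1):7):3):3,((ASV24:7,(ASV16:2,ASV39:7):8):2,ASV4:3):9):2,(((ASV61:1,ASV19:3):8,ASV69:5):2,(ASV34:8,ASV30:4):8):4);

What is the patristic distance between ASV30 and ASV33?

38

The path runs ASV30 → … → MRCA → … → ASV33; the MRCA is the root of the tree.
Branch lengths along that path: 4 + 8 + 4 + 2 + 3 + 5 + 5 + 7 = 38.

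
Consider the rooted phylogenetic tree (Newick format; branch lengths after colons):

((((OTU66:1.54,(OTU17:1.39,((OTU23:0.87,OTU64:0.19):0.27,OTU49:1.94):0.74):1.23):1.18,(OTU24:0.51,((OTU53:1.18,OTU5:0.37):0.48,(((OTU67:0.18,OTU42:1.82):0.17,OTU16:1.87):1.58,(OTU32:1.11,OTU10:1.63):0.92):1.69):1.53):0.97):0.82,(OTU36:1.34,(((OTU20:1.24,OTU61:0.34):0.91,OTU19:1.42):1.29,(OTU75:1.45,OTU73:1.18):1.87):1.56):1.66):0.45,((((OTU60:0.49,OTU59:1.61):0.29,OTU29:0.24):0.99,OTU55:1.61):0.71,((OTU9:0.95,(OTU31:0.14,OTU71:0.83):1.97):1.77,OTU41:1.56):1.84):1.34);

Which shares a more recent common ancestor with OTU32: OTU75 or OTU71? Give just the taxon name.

The MRCA of OTU32 and OTU75 subtends (((OTU66,(OTU17,((OTU23,OTU64),OTU49))),(OTU24,((OTU53,OTU5),(((OTU67,OTU42),OTU16),(OTU32,OTU10))))),(OTU36,(((OTU20,OTU61),OTU19),(OTU75,OTU73)))) (19 taxa).
The MRCA of OTU32 and OTU71 is the root, subtending the entire tree (27 taxa).
The first is nested inside the second, so OTU32 shares a more recent common ancestor with OTU75.

OTU75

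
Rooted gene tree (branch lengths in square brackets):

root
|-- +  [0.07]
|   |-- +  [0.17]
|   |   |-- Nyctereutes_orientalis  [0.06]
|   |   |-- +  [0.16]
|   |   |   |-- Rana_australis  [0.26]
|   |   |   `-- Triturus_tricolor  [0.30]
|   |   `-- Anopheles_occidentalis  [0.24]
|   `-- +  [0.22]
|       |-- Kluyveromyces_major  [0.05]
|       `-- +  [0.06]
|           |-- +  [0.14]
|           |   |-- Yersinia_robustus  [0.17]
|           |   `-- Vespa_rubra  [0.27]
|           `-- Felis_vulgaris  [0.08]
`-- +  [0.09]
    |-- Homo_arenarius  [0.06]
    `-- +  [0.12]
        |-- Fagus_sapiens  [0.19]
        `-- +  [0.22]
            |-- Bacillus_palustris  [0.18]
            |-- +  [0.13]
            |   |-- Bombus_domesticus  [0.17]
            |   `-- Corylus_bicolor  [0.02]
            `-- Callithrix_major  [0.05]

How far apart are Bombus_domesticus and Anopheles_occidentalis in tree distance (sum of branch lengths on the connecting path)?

The path runs Bombus_domesticus → … → MRCA → … → Anopheles_occidentalis; the MRCA is the root of the tree.
Branch lengths along that path: 0.17 + 0.13 + 0.22 + 0.12 + 0.09 + 0.07 + 0.17 + 0.24 = 1.21.

1.21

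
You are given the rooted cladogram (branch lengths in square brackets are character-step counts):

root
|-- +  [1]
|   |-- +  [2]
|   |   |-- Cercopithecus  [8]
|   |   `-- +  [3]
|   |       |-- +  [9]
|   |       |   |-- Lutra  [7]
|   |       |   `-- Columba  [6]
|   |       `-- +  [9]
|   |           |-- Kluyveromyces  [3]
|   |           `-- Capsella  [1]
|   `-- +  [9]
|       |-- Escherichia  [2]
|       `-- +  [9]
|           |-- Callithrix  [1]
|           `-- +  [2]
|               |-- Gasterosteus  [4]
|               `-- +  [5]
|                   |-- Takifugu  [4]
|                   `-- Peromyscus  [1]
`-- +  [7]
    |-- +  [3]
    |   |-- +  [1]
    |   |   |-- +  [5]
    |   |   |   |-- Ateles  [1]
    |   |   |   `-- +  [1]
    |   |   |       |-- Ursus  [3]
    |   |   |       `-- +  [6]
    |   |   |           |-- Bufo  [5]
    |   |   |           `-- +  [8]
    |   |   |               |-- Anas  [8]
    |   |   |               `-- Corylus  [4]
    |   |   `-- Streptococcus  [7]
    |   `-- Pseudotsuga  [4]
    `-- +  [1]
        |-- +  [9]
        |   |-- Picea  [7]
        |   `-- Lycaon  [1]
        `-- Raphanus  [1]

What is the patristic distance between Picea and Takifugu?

The path runs Picea → … → MRCA → … → Takifugu; the MRCA is the root of the tree.
Branch lengths along that path: 7 + 9 + 1 + 7 + 1 + 9 + 9 + 2 + 5 + 4 = 54.

54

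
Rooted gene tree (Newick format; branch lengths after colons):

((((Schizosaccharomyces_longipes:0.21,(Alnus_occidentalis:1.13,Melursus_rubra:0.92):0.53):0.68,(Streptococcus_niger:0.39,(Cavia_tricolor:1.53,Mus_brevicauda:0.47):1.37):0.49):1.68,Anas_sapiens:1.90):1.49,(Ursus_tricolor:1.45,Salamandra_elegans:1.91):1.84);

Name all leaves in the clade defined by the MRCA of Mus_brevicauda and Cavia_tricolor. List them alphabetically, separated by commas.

Tracing Mus_brevicauda: it sits inside (Cavia_tricolor,Mus_brevicauda).
Tracing Cavia_tricolor: it sits inside (Cavia_tricolor,Mus_brevicauda).
The smallest clade enclosing both is (Cavia_tricolor,Mus_brevicauda); the answer is its 2 terminal taxa in alphabetical order.

Cavia_tricolor, Mus_brevicauda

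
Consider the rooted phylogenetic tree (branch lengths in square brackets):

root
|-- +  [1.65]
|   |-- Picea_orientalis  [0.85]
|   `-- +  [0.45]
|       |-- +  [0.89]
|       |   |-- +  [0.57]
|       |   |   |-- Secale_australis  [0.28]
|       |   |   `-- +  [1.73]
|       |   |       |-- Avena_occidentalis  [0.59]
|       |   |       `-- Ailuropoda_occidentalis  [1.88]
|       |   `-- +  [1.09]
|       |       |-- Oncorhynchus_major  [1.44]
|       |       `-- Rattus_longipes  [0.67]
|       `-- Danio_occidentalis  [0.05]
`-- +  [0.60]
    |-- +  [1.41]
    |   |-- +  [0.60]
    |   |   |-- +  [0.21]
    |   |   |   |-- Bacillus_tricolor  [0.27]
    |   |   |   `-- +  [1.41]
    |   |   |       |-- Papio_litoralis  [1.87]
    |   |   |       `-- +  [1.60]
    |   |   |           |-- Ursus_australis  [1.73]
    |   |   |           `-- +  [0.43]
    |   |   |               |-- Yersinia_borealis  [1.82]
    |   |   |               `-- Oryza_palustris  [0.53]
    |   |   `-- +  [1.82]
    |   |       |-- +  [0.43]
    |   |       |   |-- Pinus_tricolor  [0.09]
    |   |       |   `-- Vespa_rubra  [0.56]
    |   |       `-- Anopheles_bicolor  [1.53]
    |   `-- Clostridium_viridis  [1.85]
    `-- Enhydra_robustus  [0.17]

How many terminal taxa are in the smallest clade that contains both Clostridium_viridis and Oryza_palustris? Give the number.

9

The MRCA of Clostridium_viridis and Oryza_palustris is the node subtending (((Bacillus_tricolor,(Papio_litoralis,(Ursus_australis,(Yersinia_borealis,Oryza_palustris)))),((Pinus_tricolor,Vespa_rubra),Anopheles_bicolor)),Clostridium_viridis).
That clade contains 9 terminal taxa: Anopheles_bicolor, Bacillus_tricolor, Clostridium_viridis, Oryza_palustris, Papio_litoralis, Pinus_tricolor, Ursus_australis, Vespa_rubra, Yersinia_borealis.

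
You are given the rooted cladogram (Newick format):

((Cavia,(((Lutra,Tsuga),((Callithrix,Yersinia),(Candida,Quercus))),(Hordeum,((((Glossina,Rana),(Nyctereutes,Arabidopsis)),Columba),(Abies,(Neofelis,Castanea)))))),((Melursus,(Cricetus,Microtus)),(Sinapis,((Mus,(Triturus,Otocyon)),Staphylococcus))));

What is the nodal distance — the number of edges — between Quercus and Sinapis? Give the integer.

The MRCA of Quercus and Sinapis is the root of the tree.
From Quercus up to that node: 6 branches. From Sinapis up to the same node: 3 branches. Total: 6 + 3 = 9.

9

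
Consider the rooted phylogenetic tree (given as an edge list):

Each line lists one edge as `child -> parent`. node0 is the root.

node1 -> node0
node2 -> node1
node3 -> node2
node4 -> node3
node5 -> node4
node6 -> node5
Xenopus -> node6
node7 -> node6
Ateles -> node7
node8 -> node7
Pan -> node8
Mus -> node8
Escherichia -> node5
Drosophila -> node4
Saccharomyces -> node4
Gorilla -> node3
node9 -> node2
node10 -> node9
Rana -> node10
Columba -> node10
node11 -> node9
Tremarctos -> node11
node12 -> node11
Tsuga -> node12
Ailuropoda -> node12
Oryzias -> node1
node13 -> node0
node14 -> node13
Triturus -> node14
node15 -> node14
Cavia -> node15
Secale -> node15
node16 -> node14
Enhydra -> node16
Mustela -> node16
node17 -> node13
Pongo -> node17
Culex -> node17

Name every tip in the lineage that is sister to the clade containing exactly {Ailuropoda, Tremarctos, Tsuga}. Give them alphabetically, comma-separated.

The clade containing exactly {Ailuropoda, Tremarctos, Tsuga} attaches to the tree at the node subtending ((Rana,Columba),(Tremarctos,(Tsuga,Ailuropoda))).
The other lineage descending from that same node — the sister group — is (Rana,Columba); its 2 tips in alphabetical order are the answer.

Columba, Rana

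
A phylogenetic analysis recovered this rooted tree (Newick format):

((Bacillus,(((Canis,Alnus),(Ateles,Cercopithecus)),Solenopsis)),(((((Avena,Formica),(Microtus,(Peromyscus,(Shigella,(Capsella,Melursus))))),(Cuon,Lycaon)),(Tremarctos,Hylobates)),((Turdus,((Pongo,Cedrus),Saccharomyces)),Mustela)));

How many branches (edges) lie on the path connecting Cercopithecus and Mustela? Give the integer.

8

The MRCA of Cercopithecus and Mustela is the root of the tree.
From Cercopithecus up to that node: 5 branches. From Mustela up to the same node: 3 branches. Total: 5 + 3 = 8.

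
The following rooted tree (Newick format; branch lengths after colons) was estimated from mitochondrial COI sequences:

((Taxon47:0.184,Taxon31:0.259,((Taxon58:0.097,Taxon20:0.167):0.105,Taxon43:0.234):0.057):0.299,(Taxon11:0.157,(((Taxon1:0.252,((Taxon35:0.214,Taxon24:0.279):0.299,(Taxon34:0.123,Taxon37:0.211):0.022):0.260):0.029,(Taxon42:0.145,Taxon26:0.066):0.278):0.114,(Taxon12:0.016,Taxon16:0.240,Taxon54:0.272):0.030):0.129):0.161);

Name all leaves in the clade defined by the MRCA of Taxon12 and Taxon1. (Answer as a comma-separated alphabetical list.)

Taxon1, Taxon12, Taxon16, Taxon24, Taxon26, Taxon34, Taxon35, Taxon37, Taxon42, Taxon54

Tracing Taxon12: it sits inside (Taxon12,Taxon16,Taxon54).
Tracing Taxon1: it sits inside (Taxon1,((Taxon35,Taxon24),(Taxon34,Taxon37))).
The smallest clade enclosing both is (((Taxon1,((Taxon35,Taxon24),(Taxon34,Taxon37))),(Taxon42,Taxon26)),(Taxon12,Taxon16,Taxon54)); the answer is its 10 terminal taxa in alphabetical order.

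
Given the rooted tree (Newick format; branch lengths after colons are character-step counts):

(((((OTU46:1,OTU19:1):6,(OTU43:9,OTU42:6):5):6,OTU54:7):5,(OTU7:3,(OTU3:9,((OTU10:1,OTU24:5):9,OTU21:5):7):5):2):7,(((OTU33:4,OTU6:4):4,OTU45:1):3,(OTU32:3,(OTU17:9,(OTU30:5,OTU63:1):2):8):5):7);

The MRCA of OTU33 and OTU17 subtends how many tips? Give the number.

7

The MRCA of OTU33 and OTU17 is the node subtending (((OTU33,OTU6),OTU45),(OTU32,(OTU17,(OTU30,OTU63)))).
That clade contains 7 terminal taxa: OTU17, OTU30, OTU32, OTU33, OTU45, OTU6, OTU63.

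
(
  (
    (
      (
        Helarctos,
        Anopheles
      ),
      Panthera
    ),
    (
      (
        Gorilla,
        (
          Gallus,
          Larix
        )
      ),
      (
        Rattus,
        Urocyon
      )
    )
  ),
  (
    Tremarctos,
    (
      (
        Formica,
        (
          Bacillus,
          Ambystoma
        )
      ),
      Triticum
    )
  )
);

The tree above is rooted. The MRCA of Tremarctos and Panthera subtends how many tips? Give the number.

The MRCA of Tremarctos and Panthera is the root, so the clade is the entire tree.
That clade contains 13 terminal taxa: Ambystoma, Anopheles, Bacillus, Formica, Gallus, Gorilla, Helarctos, Larix, Panthera, Rattus, Tremarctos, Triticum, Urocyon.

13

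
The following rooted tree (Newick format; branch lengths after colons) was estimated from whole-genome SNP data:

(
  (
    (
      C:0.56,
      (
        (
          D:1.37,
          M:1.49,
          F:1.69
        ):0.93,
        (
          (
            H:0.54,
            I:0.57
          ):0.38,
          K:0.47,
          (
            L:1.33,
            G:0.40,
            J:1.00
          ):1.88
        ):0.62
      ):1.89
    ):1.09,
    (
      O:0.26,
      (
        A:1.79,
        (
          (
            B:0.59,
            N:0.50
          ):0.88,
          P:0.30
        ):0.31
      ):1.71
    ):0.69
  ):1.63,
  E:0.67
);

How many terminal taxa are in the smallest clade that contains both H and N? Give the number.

15

The MRCA of H and N is the node subtending ((C,((D,M,F),((H,I),K,(L,G,J)))),(O,(A,((B,N),P)))).
That clade contains 15 terminal taxa: A, B, C, D, F, G, H, I, J, K, L, M, N, O, P.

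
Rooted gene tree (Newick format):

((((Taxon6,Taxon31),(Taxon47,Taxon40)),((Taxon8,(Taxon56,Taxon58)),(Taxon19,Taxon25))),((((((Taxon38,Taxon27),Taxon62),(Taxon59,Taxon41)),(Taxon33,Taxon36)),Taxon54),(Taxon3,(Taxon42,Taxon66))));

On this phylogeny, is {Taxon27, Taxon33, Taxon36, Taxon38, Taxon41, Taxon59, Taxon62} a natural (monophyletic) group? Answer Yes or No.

The most recent common ancestor of these taxa subtends ((((Taxon38,Taxon27),Taxon62),(Taxon59,Taxon41)),(Taxon33,Taxon36)).
That clade has exactly 7 tips — every listed taxon and nothing else — so the group is monophyletic.

Yes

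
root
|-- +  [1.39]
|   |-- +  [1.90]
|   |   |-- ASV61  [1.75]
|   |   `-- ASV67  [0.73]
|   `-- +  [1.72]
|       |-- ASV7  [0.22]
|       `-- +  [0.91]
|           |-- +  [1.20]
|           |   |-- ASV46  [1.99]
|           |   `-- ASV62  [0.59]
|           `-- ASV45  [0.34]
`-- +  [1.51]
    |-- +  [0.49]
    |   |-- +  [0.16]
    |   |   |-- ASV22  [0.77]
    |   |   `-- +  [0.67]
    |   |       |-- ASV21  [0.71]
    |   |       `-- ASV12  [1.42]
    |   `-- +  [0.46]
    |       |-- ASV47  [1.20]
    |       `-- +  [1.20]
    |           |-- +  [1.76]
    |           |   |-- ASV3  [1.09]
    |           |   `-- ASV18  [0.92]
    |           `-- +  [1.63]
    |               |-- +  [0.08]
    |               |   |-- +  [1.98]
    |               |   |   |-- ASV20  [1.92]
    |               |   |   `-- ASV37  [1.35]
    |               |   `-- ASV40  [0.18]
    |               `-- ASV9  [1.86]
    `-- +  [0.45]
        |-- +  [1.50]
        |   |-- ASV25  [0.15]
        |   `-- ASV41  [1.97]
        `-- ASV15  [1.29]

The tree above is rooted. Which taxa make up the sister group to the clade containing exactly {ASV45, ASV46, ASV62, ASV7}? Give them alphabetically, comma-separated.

ASV61, ASV67

The clade containing exactly {ASV45, ASV46, ASV62, ASV7} attaches to the tree at the node subtending ((ASV61,ASV67),(ASV7,((ASV46,ASV62),ASV45))).
The other lineage descending from that same node — the sister group — is (ASV61,ASV67); its 2 tips in alphabetical order are the answer.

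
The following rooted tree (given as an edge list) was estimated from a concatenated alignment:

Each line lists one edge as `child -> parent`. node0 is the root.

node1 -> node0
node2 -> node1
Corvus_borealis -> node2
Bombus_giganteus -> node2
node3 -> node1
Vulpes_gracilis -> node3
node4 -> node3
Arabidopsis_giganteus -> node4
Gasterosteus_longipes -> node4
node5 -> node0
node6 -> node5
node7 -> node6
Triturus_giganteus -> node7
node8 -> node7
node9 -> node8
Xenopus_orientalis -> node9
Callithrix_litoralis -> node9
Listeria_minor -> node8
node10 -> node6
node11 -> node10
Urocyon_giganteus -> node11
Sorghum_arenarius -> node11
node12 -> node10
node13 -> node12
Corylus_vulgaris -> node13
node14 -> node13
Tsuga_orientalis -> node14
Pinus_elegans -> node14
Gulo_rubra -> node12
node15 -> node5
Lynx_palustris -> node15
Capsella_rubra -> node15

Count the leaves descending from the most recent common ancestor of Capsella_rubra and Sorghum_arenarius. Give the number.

The MRCA of Capsella_rubra and Sorghum_arenarius is the node subtending (((Triturus_giganteus,((Xenopus_orientalis,Callithrix_litoralis),Listeria_minor)),((Urocyon_giganteus,Sorghum_arenarius),((Corylus_vulgaris,(Tsuga_orientalis,Pinus_elegans)),Gulo_rubra))),(Lynx_palustris,Capsella_rubra)).
That clade contains 12 terminal taxa: Callithrix_litoralis, Capsella_rubra, Corylus_vulgaris, Gulo_rubra, Listeria_minor, Lynx_palustris, Pinus_elegans, Sorghum_arenarius, Triturus_giganteus, Tsuga_orientalis, Urocyon_giganteus, Xenopus_orientalis.

12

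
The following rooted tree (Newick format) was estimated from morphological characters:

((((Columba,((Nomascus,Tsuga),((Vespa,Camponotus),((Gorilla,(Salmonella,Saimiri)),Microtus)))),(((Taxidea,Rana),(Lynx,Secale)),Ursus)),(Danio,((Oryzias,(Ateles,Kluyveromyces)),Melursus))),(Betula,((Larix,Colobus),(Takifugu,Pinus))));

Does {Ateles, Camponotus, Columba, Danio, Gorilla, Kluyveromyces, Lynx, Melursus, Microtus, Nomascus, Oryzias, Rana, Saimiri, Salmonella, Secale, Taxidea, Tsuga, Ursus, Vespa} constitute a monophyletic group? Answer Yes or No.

The most recent common ancestor of these taxa subtends (((Columba,((Nomascus,Tsuga),((Vespa,Camponotus),((Gorilla,(Salmonella,Saimiri)),Microtus)))),(((Taxidea,Rana),(Lynx,Secale)),Ursus)),(Danio,((Oryzias,(Ateles,Kluyveromyces)),Melursus))).
That clade has exactly 19 tips — every listed taxon and nothing else — so the group is monophyletic.

Yes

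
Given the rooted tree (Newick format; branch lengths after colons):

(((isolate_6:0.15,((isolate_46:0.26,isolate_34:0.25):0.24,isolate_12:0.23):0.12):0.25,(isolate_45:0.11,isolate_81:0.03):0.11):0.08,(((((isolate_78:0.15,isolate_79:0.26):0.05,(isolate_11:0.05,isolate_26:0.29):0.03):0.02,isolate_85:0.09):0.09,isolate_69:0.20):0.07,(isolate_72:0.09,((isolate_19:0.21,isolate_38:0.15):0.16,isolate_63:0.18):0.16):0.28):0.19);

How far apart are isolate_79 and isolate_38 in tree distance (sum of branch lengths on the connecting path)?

1.24

The path runs isolate_79 → … → MRCA → … → isolate_38; the MRCA is the node subtending (((((isolate_78,isolate_79),(isolate_11,isolate_26)),isolate_85),isolate_69),(isolate_72,((isolate_19,isolate_38),isolate_63))).
Branch lengths along that path: 0.26 + 0.05 + 0.02 + 0.09 + 0.07 + 0.28 + 0.16 + 0.16 + 0.15 = 1.24.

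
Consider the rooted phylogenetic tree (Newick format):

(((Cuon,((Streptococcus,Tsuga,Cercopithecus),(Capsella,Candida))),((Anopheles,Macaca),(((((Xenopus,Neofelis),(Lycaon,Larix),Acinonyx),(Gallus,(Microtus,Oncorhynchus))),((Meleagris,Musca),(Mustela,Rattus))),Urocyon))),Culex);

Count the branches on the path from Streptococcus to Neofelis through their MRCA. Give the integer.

The MRCA of Streptococcus and Neofelis is the node subtending ((Cuon,((Streptococcus,Tsuga,Cercopithecus),(Capsella,Candida))),((Anopheles,Macaca),(((((Xenopus,Neofelis),(Lycaon,Larix),Acinonyx),(Gallus,(Microtus,Oncorhynchus))),((Meleagris,Musca),(Mustela,Rattus))),Urocyon))).
From Streptococcus up to that node: 4 branches. From Neofelis up to the same node: 7 branches. Total: 4 + 7 = 11.

11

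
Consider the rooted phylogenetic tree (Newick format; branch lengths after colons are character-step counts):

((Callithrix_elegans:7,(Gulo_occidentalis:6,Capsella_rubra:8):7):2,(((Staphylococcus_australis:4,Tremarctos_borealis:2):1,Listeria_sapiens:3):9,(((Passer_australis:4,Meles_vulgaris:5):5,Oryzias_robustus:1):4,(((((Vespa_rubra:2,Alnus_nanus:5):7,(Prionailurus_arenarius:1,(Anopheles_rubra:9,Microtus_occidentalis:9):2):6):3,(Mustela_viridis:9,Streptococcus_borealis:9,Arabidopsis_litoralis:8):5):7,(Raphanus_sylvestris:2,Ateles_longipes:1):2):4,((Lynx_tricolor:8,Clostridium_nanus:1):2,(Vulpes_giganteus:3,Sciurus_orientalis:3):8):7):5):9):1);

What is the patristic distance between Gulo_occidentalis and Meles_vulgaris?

The path runs Gulo_occidentalis → … → MRCA → … → Meles_vulgaris; the MRCA is the root of the tree.
Branch lengths along that path: 6 + 7 + 2 + 1 + 9 + 4 + 5 + 5 = 39.

39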